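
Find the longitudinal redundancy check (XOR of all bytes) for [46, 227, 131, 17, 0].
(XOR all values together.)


XOR chain: 46 ^ 227 ^ 131 ^ 17 ^ 0 = 95

95


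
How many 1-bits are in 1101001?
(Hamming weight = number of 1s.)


Counting 1s in 1101001

4


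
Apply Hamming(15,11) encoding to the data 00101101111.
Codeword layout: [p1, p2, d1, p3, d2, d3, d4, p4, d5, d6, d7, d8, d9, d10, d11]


Parity bits: p1=1, p2=0, p3=1, p4=0

100101001101111


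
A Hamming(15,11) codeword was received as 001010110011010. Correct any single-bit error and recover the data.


Syndrome = 0: no error detected

Data: 11010011010 (no errors)


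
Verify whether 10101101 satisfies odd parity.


Number of 1s: 5

Yes, parity is correct (5 ones)


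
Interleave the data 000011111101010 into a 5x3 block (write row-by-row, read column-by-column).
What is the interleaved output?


Matrix:
  000
  011
  111
  101
  010
Read columns: 001100110101110

001100110101110


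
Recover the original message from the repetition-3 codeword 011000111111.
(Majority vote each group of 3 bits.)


Groups: 011, 000, 111, 111
Majority votes: 1011

1011


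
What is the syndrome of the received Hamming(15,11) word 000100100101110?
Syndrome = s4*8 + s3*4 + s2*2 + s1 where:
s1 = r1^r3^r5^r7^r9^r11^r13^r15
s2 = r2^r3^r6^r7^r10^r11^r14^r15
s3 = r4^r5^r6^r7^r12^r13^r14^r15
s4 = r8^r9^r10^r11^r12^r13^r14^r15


s1=0, s2=1, s3=1, s4=0

Syndrome = 6 (error at position 6)


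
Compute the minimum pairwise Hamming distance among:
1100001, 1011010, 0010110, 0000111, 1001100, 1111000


Comparing all pairs, minimum distance: 2
Can detect 1 errors, correct 0 errors

2


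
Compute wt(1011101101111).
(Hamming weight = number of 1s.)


Counting 1s in 1011101101111

10


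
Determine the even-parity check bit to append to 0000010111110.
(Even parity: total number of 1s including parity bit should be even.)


Number of 1s in data: 6
Parity bit: 0

0


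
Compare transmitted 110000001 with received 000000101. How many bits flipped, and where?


XOR: 110000100

3 error(s) at position(s): 0, 1, 6


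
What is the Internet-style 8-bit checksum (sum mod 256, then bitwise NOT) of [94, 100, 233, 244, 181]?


Sum = 852 mod 256 = 84
Complement = 171

171


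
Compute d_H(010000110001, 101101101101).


XOR: 111101011100
Count of 1s: 8

8


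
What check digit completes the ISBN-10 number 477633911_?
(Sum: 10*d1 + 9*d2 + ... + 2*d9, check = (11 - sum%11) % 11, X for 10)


Weighted sum: 275
275 mod 11 = 0

Check digit: 0


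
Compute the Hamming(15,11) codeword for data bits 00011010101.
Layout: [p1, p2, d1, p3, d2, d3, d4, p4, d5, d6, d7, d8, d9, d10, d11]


Parity bits: p1=1, p2=1, p3=1, p4=0

110100101010101


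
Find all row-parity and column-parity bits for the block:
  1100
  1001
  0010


Row parities: 001
Column parities: 0111

Row P: 001, Col P: 0111, Corner: 1


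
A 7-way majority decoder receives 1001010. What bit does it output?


Ones: 3 out of 7
Threshold: 4

0 (3/7 voted 1)


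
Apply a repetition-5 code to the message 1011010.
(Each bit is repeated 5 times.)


Each bit -> 5 copies

11111000001111111111000001111100000


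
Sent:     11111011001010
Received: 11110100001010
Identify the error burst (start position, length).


XOR: 00001111000000

Burst at position 4, length 4


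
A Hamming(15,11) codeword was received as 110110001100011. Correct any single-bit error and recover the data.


Syndrome = 0: no error detected

Data: 01001100011 (no errors)


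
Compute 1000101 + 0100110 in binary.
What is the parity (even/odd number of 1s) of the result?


1000101 = 69
0100110 = 38
Sum = 107 = 1101011
1s count = 5

odd parity (5 ones in 1101011)


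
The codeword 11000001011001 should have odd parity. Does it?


Number of 1s: 6

No, parity error (6 ones)


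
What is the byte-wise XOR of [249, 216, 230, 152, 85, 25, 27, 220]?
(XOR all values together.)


XOR chain: 249 ^ 216 ^ 230 ^ 152 ^ 85 ^ 25 ^ 27 ^ 220 = 212

212


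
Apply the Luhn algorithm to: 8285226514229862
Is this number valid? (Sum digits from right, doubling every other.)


Luhn sum = 69
69 mod 10 = 9

Invalid (Luhn sum mod 10 = 9)


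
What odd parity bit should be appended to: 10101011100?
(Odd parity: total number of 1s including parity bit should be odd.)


Number of 1s in data: 6
Parity bit: 1

1


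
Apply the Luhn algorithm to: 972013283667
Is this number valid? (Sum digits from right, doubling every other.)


Luhn sum = 59
59 mod 10 = 9

Invalid (Luhn sum mod 10 = 9)


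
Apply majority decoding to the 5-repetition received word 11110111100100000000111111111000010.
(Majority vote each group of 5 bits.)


Groups: 11110, 11110, 01000, 00000, 11111, 11110, 00010
Majority votes: 1100110

1100110


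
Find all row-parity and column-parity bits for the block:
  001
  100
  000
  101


Row parities: 1100
Column parities: 000

Row P: 1100, Col P: 000, Corner: 0


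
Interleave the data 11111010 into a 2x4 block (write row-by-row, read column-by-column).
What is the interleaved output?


Matrix:
  1111
  1010
Read columns: 11101110

11101110


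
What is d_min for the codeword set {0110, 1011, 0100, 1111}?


Comparing all pairs, minimum distance: 1
Can detect 0 errors, correct 0 errors

1


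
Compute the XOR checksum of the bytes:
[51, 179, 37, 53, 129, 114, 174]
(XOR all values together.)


XOR chain: 51 ^ 179 ^ 37 ^ 53 ^ 129 ^ 114 ^ 174 = 205

205


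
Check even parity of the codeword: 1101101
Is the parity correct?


Number of 1s: 5

No, parity error (5 ones)


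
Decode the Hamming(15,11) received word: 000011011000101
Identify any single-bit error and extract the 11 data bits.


Syndrome = 0: no error detected

Data: 01101000101 (no errors)


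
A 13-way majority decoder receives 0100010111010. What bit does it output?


Ones: 6 out of 13
Threshold: 7

0 (6/13 voted 1)


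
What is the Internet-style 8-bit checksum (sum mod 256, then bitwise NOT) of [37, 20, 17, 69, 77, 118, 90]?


Sum = 428 mod 256 = 172
Complement = 83

83


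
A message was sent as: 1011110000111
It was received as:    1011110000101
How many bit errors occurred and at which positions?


XOR: 0000000000010

1 error(s) at position(s): 11


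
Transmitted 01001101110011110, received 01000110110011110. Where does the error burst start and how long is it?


XOR: 00001011000000000

Burst at position 4, length 4


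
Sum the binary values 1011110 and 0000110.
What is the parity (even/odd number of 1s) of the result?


1011110 = 94
0000110 = 6
Sum = 100 = 1100100
1s count = 3

odd parity (3 ones in 1100100)


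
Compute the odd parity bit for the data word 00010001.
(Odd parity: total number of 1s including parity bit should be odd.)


Number of 1s in data: 2
Parity bit: 1

1


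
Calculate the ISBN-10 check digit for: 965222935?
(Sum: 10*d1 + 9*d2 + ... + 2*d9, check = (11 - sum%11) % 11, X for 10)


Weighted sum: 275
275 mod 11 = 0

Check digit: 0


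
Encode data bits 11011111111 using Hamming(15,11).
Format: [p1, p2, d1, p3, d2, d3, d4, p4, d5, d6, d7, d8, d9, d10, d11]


Parity bits: p1=1, p2=0, p3=0, p4=1

101010111111111


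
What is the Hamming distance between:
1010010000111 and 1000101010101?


XOR: 0010111010010
Count of 1s: 6

6


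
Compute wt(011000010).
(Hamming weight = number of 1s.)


Counting 1s in 011000010

3


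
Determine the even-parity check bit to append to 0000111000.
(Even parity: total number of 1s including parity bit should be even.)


Number of 1s in data: 3
Parity bit: 1

1


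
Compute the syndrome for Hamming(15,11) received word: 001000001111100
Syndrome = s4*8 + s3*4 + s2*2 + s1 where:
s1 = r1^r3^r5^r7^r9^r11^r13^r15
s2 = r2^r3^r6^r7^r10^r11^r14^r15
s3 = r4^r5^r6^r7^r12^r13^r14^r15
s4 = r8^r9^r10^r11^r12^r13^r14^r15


s1=0, s2=1, s3=0, s4=1

Syndrome = 10 (error at position 10)


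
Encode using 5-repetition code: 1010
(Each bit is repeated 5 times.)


Each bit -> 5 copies

11111000001111100000


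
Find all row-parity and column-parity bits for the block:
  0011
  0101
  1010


Row parities: 000
Column parities: 1100

Row P: 000, Col P: 1100, Corner: 0


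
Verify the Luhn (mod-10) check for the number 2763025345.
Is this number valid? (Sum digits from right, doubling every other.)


Luhn sum = 36
36 mod 10 = 6

Invalid (Luhn sum mod 10 = 6)


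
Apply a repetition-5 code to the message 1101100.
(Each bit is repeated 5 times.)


Each bit -> 5 copies

11111111110000011111111110000000000


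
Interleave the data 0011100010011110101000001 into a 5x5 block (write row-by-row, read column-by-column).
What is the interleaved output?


Matrix:
  00111
  00010
  01111
  01010
  00001
Read columns: 0000000110101001111010101

0000000110101001111010101


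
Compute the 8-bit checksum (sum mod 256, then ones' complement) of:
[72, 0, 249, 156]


Sum = 477 mod 256 = 221
Complement = 34

34


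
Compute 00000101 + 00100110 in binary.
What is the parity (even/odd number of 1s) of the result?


00000101 = 5
00100110 = 38
Sum = 43 = 101011
1s count = 4

even parity (4 ones in 101011)


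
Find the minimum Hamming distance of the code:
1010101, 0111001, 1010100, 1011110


Comparing all pairs, minimum distance: 1
Can detect 0 errors, correct 0 errors

1


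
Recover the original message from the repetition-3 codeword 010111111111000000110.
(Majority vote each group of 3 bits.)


Groups: 010, 111, 111, 111, 000, 000, 110
Majority votes: 0111001

0111001


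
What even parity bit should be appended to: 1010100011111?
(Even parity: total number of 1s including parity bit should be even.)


Number of 1s in data: 8
Parity bit: 0

0


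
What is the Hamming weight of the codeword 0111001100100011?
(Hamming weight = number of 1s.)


Counting 1s in 0111001100100011

8


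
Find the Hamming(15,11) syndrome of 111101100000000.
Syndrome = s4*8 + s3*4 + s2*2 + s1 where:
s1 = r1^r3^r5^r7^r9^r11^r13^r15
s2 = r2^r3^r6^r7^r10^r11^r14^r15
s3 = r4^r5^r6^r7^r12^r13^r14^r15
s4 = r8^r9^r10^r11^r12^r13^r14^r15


s1=1, s2=0, s3=1, s4=0

Syndrome = 5 (error at position 5)


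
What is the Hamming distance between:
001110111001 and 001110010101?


XOR: 000000101100
Count of 1s: 3

3


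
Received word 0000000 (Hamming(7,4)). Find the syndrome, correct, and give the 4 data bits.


Syndrome = 0: no error detected

Data: 0000 (no errors)


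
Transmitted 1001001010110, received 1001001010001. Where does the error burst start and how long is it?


XOR: 0000000000111

Burst at position 10, length 3


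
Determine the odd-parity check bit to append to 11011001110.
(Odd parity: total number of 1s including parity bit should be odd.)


Number of 1s in data: 7
Parity bit: 0

0


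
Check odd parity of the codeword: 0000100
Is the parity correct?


Number of 1s: 1

Yes, parity is correct (1 ones)


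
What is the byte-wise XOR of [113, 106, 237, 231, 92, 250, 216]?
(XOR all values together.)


XOR chain: 113 ^ 106 ^ 237 ^ 231 ^ 92 ^ 250 ^ 216 = 111

111


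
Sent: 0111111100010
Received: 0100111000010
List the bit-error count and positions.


XOR: 0011000100000

3 error(s) at position(s): 2, 3, 7


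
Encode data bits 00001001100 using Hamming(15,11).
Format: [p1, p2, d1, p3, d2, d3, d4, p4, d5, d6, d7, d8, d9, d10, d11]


Parity bits: p1=0, p2=0, p3=0, p4=1

000000011001100


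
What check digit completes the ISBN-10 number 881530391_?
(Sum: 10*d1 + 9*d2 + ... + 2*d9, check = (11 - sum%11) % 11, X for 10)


Weighted sum: 254
254 mod 11 = 1

Check digit: X


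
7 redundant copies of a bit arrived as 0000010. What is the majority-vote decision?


Ones: 1 out of 7
Threshold: 4

0 (1/7 voted 1)


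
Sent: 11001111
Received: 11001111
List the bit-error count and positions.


XOR: 00000000

0 errors (received matches sent)


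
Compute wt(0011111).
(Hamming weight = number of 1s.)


Counting 1s in 0011111

5


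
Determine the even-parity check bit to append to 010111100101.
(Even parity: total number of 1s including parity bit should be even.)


Number of 1s in data: 7
Parity bit: 1

1


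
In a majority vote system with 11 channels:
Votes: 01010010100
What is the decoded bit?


Ones: 4 out of 11
Threshold: 6

0 (4/11 voted 1)


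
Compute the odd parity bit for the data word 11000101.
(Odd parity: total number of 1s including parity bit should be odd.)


Number of 1s in data: 4
Parity bit: 1

1


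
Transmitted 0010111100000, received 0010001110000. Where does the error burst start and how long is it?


XOR: 0000110010000

Burst at position 4, length 5


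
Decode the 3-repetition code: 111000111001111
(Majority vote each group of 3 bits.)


Groups: 111, 000, 111, 001, 111
Majority votes: 10101

10101


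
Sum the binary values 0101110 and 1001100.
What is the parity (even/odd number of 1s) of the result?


0101110 = 46
1001100 = 76
Sum = 122 = 1111010
1s count = 5

odd parity (5 ones in 1111010)


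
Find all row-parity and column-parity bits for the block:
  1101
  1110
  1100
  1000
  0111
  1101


Row parities: 110111
Column parities: 1101

Row P: 110111, Col P: 1101, Corner: 1


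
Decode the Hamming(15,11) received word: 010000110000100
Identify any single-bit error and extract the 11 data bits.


Syndrome = 0: no error detected

Data: 00010000100 (no errors)


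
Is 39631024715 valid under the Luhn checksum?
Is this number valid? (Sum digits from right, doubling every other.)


Luhn sum = 49
49 mod 10 = 9

Invalid (Luhn sum mod 10 = 9)


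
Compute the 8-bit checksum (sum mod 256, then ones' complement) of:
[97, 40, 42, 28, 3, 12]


Sum = 222 mod 256 = 222
Complement = 33

33


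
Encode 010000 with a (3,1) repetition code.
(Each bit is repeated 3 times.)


Each bit -> 3 copies

000111000000000000


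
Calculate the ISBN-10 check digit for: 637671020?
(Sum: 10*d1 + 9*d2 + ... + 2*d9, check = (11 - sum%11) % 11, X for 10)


Weighted sum: 238
238 mod 11 = 7

Check digit: 4


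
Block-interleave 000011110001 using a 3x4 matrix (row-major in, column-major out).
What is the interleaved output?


Matrix:
  0000
  1111
  0001
Read columns: 010010010011

010010010011


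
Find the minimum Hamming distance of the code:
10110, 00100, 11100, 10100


Comparing all pairs, minimum distance: 1
Can detect 0 errors, correct 0 errors

1


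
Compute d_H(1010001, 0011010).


XOR: 1001011
Count of 1s: 4

4


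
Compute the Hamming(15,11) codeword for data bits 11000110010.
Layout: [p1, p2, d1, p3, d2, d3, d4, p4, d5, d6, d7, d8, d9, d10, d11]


Parity bits: p1=1, p2=0, p3=0, p4=1

101010010110010


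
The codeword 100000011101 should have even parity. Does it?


Number of 1s: 5

No, parity error (5 ones)


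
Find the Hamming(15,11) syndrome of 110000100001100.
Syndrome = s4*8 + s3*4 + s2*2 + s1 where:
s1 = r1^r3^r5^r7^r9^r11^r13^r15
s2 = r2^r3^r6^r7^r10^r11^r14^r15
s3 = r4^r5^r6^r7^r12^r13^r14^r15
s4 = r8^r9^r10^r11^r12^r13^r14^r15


s1=1, s2=0, s3=1, s4=0

Syndrome = 5 (error at position 5)


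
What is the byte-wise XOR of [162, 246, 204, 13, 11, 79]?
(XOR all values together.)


XOR chain: 162 ^ 246 ^ 204 ^ 13 ^ 11 ^ 79 = 209

209


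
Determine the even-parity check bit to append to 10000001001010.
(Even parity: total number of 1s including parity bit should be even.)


Number of 1s in data: 4
Parity bit: 0

0


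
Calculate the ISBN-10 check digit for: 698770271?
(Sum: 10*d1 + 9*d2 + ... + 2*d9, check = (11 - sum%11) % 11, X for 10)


Weighted sum: 327
327 mod 11 = 8

Check digit: 3


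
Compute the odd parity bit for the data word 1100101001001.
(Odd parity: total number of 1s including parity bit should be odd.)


Number of 1s in data: 6
Parity bit: 1

1


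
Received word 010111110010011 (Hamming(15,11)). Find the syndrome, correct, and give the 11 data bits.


Syndrome = 0: no error detected

Data: 01110010011 (no errors)


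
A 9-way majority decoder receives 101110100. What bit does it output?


Ones: 5 out of 9
Threshold: 5

1 (5/9 voted 1)


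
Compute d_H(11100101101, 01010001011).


XOR: 10110100110
Count of 1s: 6

6


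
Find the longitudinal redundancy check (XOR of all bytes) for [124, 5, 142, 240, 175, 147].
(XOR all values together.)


XOR chain: 124 ^ 5 ^ 142 ^ 240 ^ 175 ^ 147 = 59

59


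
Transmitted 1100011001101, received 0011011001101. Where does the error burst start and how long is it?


XOR: 1111000000000

Burst at position 0, length 4


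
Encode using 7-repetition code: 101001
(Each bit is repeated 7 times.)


Each bit -> 7 copies

111111100000001111111000000000000001111111


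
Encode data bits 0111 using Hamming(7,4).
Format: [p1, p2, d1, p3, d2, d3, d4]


Parity bits: p1=0, p2=0, p3=1

0001111


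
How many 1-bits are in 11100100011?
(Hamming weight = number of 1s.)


Counting 1s in 11100100011

6


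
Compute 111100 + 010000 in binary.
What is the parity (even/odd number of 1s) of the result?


111100 = 60
010000 = 16
Sum = 76 = 1001100
1s count = 3

odd parity (3 ones in 1001100)


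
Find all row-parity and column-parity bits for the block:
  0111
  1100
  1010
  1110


Row parities: 1001
Column parities: 1111

Row P: 1001, Col P: 1111, Corner: 0


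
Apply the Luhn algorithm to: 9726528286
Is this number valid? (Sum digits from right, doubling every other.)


Luhn sum = 51
51 mod 10 = 1

Invalid (Luhn sum mod 10 = 1)


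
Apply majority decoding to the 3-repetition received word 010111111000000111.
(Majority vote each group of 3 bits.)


Groups: 010, 111, 111, 000, 000, 111
Majority votes: 011001

011001


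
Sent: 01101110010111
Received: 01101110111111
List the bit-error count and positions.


XOR: 00000000101000

2 error(s) at position(s): 8, 10


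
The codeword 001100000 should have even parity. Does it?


Number of 1s: 2

Yes, parity is correct (2 ones)


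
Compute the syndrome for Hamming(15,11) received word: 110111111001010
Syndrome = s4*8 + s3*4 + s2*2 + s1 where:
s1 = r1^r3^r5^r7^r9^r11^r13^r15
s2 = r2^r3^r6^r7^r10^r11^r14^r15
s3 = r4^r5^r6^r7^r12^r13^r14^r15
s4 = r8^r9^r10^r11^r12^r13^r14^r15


s1=0, s2=0, s3=0, s4=0

Syndrome = 0 (no error)


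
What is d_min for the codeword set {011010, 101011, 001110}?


Comparing all pairs, minimum distance: 2
Can detect 1 errors, correct 0 errors

2


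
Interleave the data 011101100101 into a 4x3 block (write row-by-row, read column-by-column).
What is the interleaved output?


Matrix:
  011
  101
  100
  101
Read columns: 011110001101

011110001101


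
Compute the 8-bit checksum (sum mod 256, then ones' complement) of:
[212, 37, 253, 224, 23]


Sum = 749 mod 256 = 237
Complement = 18

18


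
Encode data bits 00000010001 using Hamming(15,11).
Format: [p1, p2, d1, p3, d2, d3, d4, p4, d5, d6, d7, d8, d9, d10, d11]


Parity bits: p1=0, p2=0, p3=1, p4=0

000100000010001


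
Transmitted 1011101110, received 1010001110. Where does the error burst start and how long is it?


XOR: 0001100000

Burst at position 3, length 2


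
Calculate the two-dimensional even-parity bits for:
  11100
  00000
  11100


Row parities: 101
Column parities: 00000

Row P: 101, Col P: 00000, Corner: 0


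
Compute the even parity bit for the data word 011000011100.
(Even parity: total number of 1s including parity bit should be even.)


Number of 1s in data: 5
Parity bit: 1

1


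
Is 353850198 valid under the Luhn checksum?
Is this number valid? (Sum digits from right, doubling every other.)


Luhn sum = 37
37 mod 10 = 7

Invalid (Luhn sum mod 10 = 7)


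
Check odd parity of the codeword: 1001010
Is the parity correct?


Number of 1s: 3

Yes, parity is correct (3 ones)


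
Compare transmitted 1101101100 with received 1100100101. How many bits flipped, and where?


XOR: 0001001001

3 error(s) at position(s): 3, 6, 9


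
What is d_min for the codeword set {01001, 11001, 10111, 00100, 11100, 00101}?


Comparing all pairs, minimum distance: 1
Can detect 0 errors, correct 0 errors

1


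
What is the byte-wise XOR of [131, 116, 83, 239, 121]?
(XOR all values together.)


XOR chain: 131 ^ 116 ^ 83 ^ 239 ^ 121 = 50

50


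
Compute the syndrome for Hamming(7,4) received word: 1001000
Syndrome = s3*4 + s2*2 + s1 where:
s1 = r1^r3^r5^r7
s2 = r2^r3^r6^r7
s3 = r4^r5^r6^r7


s1=1, s2=0, s3=1

Syndrome = 5 (error at position 5)


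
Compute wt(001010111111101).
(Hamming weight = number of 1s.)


Counting 1s in 001010111111101

10


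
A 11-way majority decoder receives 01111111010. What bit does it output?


Ones: 8 out of 11
Threshold: 6

1 (8/11 voted 1)


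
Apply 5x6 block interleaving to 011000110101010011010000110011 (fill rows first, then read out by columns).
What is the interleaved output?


Matrix:
  011000
  110101
  010011
  010000
  110011
Read columns: 010011111110000010000010101101

010011111110000010000010101101


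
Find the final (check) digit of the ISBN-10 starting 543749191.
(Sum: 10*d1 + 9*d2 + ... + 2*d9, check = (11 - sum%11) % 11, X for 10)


Weighted sum: 261
261 mod 11 = 8

Check digit: 3


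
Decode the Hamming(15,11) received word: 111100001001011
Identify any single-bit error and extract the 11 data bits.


Syndrome = 0: no error detected

Data: 10001001011 (no errors)


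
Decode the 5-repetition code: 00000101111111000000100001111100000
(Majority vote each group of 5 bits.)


Groups: 00000, 10111, 11110, 00000, 10000, 11111, 00000
Majority votes: 0110010

0110010


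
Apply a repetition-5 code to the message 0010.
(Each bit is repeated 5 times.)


Each bit -> 5 copies

00000000001111100000


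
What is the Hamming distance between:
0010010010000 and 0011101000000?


XOR: 0001111010000
Count of 1s: 5

5


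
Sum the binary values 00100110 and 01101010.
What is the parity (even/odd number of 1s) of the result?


00100110 = 38
01101010 = 106
Sum = 144 = 10010000
1s count = 2

even parity (2 ones in 10010000)


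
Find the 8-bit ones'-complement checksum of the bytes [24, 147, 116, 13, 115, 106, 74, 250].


Sum = 845 mod 256 = 77
Complement = 178

178


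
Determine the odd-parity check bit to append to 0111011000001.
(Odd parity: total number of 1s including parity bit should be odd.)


Number of 1s in data: 6
Parity bit: 1

1


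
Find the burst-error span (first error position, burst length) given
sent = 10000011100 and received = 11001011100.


XOR: 01001000000

Burst at position 1, length 4


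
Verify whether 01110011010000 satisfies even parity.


Number of 1s: 6

Yes, parity is correct (6 ones)


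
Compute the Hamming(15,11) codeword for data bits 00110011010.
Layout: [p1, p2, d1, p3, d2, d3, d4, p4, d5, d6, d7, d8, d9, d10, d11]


Parity bits: p1=0, p2=0, p3=0, p4=1

000001110011010


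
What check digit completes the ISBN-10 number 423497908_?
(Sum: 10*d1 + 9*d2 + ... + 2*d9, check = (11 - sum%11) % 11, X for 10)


Weighted sum: 251
251 mod 11 = 9

Check digit: 2


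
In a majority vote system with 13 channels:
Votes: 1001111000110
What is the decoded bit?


Ones: 7 out of 13
Threshold: 7

1 (7/13 voted 1)


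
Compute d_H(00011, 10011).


XOR: 10000
Count of 1s: 1

1


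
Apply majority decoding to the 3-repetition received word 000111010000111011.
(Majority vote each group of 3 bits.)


Groups: 000, 111, 010, 000, 111, 011
Majority votes: 010011

010011


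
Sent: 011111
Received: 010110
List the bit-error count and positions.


XOR: 001001

2 error(s) at position(s): 2, 5


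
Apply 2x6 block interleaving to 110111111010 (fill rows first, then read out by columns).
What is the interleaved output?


Matrix:
  110111
  111010
Read columns: 111101101110

111101101110


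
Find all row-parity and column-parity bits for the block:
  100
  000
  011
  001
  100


Row parities: 10011
Column parities: 010

Row P: 10011, Col P: 010, Corner: 1


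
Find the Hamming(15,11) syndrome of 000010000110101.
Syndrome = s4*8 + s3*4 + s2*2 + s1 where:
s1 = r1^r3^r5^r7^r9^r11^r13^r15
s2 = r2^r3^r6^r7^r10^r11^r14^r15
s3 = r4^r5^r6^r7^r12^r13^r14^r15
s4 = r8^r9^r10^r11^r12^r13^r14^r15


s1=0, s2=1, s3=1, s4=0

Syndrome = 6 (error at position 6)


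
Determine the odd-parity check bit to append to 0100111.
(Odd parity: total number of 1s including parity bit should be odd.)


Number of 1s in data: 4
Parity bit: 1

1


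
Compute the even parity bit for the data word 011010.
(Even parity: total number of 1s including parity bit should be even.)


Number of 1s in data: 3
Parity bit: 1

1


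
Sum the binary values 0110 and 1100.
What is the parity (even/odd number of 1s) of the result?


0110 = 6
1100 = 12
Sum = 18 = 10010
1s count = 2

even parity (2 ones in 10010)


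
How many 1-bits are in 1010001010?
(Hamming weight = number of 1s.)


Counting 1s in 1010001010

4


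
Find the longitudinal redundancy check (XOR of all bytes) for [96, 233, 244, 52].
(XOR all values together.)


XOR chain: 96 ^ 233 ^ 244 ^ 52 = 73

73


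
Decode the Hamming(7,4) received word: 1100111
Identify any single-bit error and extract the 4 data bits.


Syndrome = 7: error at position 7

Data: 0110 (corrected bit 7)


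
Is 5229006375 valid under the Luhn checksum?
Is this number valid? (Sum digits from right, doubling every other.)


Luhn sum = 32
32 mod 10 = 2

Invalid (Luhn sum mod 10 = 2)


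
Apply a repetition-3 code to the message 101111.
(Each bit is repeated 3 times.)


Each bit -> 3 copies

111000111111111111


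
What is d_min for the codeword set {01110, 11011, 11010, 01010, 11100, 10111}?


Comparing all pairs, minimum distance: 1
Can detect 0 errors, correct 0 errors

1


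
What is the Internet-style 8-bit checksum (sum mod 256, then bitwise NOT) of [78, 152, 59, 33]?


Sum = 322 mod 256 = 66
Complement = 189

189


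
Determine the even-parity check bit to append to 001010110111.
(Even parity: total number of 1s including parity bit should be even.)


Number of 1s in data: 7
Parity bit: 1

1


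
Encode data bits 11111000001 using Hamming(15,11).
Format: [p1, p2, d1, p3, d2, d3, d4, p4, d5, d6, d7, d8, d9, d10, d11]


Parity bits: p1=1, p2=0, p3=0, p4=0

101011101000001


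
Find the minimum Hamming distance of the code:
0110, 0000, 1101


Comparing all pairs, minimum distance: 2
Can detect 1 errors, correct 0 errors

2


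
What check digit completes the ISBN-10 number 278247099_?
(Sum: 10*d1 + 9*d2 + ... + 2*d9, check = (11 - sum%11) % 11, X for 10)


Weighted sum: 265
265 mod 11 = 1

Check digit: X


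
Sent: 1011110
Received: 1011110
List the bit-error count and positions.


XOR: 0000000

0 errors (received matches sent)


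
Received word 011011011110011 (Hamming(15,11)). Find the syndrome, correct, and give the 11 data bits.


Syndrome = 3: error at position 3

Data: 01101110011 (corrected bit 3)


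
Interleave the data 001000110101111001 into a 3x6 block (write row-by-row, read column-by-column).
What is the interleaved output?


Matrix:
  001000
  110101
  111001
Read columns: 011011101010000011

011011101010000011


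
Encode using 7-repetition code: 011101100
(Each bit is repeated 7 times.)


Each bit -> 7 copies

000000011111111111111111111100000001111111111111100000000000000


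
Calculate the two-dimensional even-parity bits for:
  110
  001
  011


Row parities: 010
Column parities: 100

Row P: 010, Col P: 100, Corner: 1


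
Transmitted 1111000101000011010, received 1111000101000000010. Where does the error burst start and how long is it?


XOR: 0000000000000011000

Burst at position 14, length 2


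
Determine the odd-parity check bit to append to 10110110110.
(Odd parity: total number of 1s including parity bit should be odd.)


Number of 1s in data: 7
Parity bit: 0

0


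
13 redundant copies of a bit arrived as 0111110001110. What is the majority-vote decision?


Ones: 8 out of 13
Threshold: 7

1 (8/13 voted 1)


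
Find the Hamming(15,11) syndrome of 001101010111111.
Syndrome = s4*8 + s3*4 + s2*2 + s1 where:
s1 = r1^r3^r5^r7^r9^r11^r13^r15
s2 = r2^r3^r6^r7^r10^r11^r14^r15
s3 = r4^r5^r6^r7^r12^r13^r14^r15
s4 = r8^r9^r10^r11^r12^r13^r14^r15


s1=0, s2=0, s3=0, s4=1

Syndrome = 8 (error at position 8)


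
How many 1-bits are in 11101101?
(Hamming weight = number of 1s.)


Counting 1s in 11101101

6


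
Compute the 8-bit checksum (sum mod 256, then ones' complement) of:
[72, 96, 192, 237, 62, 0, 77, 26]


Sum = 762 mod 256 = 250
Complement = 5

5


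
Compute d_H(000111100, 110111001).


XOR: 110000101
Count of 1s: 4

4


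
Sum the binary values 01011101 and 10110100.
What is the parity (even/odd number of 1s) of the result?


01011101 = 93
10110100 = 180
Sum = 273 = 100010001
1s count = 3

odd parity (3 ones in 100010001)


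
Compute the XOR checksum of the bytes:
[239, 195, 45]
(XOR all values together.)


XOR chain: 239 ^ 195 ^ 45 = 1

1


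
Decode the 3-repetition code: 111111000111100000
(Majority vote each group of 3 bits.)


Groups: 111, 111, 000, 111, 100, 000
Majority votes: 110100

110100


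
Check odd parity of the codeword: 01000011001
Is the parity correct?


Number of 1s: 4

No, parity error (4 ones)


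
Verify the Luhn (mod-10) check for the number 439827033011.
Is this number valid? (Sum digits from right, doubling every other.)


Luhn sum = 51
51 mod 10 = 1

Invalid (Luhn sum mod 10 = 1)


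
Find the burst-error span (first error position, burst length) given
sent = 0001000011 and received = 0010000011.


XOR: 0011000000

Burst at position 2, length 2


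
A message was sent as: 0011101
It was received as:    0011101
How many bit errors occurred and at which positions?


XOR: 0000000

0 errors (received matches sent)


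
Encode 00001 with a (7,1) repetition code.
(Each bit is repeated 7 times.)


Each bit -> 7 copies

00000000000000000000000000001111111


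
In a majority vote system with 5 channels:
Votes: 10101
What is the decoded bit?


Ones: 3 out of 5
Threshold: 3

1 (3/5 voted 1)


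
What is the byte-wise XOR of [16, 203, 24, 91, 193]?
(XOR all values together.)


XOR chain: 16 ^ 203 ^ 24 ^ 91 ^ 193 = 89

89


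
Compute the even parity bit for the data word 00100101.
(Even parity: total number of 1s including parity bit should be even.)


Number of 1s in data: 3
Parity bit: 1

1


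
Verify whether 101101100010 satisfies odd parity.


Number of 1s: 6

No, parity error (6 ones)


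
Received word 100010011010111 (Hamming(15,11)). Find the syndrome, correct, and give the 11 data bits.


Syndrome = 2: error at position 2

Data: 01001010111 (corrected bit 2)


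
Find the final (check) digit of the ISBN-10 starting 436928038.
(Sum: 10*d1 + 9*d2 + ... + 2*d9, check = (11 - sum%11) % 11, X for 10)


Weighted sum: 255
255 mod 11 = 2

Check digit: 9


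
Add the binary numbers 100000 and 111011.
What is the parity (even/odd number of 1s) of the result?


100000 = 32
111011 = 59
Sum = 91 = 1011011
1s count = 5

odd parity (5 ones in 1011011)


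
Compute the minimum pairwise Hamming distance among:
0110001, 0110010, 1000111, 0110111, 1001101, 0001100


Comparing all pairs, minimum distance: 2
Can detect 1 errors, correct 0 errors

2


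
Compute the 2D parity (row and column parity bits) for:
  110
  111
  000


Row parities: 010
Column parities: 001

Row P: 010, Col P: 001, Corner: 1


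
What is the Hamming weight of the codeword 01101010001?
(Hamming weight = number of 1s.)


Counting 1s in 01101010001

5


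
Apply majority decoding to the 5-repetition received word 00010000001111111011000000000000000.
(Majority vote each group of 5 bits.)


Groups: 00010, 00000, 11111, 11011, 00000, 00000, 00000
Majority votes: 0011000

0011000


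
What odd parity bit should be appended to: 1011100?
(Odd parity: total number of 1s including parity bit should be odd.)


Number of 1s in data: 4
Parity bit: 1

1


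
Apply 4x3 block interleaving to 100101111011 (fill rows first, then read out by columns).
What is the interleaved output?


Matrix:
  100
  101
  111
  011
Read columns: 111000110111

111000110111


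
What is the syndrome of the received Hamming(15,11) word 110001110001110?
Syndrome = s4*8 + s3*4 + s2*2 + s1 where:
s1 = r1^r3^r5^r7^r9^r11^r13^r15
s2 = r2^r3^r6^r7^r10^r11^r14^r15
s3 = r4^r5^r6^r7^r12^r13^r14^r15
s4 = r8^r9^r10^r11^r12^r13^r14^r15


s1=1, s2=0, s3=1, s4=0

Syndrome = 5 (error at position 5)


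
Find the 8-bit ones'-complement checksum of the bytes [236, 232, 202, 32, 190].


Sum = 892 mod 256 = 124
Complement = 131

131


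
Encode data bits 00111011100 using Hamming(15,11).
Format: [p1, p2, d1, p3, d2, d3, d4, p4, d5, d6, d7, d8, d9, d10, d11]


Parity bits: p1=0, p2=1, p3=0, p4=0

010001101011100


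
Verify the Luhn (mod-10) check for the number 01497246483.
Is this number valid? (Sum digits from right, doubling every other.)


Luhn sum = 47
47 mod 10 = 7

Invalid (Luhn sum mod 10 = 7)


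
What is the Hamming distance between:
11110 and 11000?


XOR: 00110
Count of 1s: 2

2


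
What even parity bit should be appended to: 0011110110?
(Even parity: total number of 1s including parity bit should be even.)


Number of 1s in data: 6
Parity bit: 0

0


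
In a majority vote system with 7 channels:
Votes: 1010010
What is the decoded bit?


Ones: 3 out of 7
Threshold: 4

0 (3/7 voted 1)


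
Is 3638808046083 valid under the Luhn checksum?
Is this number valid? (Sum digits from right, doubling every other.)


Luhn sum = 49
49 mod 10 = 9

Invalid (Luhn sum mod 10 = 9)


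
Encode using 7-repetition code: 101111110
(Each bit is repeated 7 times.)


Each bit -> 7 copies

111111100000001111111111111111111111111111111111111111110000000


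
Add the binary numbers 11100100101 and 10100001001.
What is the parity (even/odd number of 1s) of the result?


11100100101 = 1829
10100001001 = 1289
Sum = 3118 = 110000101110
1s count = 6

even parity (6 ones in 110000101110)


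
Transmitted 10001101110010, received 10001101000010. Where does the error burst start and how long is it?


XOR: 00000000110000

Burst at position 8, length 2


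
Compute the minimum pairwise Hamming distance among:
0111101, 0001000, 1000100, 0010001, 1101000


Comparing all pairs, minimum distance: 2
Can detect 1 errors, correct 0 errors

2


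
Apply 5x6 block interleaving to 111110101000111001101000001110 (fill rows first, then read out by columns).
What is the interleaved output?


Matrix:
  111110
  101000
  111001
  101000
  001110
Read columns: 111101010011111100011000100100

111101010011111100011000100100


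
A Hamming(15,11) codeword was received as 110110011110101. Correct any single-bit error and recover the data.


Syndrome = 0: no error detected

Data: 01001110101 (no errors)


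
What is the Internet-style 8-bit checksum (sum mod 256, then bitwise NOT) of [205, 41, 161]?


Sum = 407 mod 256 = 151
Complement = 104

104


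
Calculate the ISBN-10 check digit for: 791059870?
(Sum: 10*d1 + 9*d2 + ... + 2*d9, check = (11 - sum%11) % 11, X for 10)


Weighted sum: 287
287 mod 11 = 1

Check digit: X


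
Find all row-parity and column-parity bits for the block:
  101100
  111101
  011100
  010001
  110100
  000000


Row parities: 111010
Column parities: 101000

Row P: 111010, Col P: 101000, Corner: 0


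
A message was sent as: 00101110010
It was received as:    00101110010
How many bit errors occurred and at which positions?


XOR: 00000000000

0 errors (received matches sent)


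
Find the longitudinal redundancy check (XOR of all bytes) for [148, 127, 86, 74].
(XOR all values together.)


XOR chain: 148 ^ 127 ^ 86 ^ 74 = 247

247


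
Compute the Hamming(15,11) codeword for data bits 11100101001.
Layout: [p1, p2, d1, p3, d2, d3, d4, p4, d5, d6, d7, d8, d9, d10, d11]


Parity bits: p1=1, p2=0, p3=0, p4=1

101011010101001


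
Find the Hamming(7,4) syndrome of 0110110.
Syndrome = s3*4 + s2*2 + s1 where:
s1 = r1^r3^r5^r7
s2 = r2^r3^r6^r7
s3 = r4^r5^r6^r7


s1=0, s2=1, s3=0

Syndrome = 2 (error at position 2)


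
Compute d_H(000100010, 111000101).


XOR: 111100111
Count of 1s: 7

7


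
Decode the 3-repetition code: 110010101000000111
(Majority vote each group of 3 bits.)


Groups: 110, 010, 101, 000, 000, 111
Majority votes: 101001

101001


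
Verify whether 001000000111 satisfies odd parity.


Number of 1s: 4

No, parity error (4 ones)


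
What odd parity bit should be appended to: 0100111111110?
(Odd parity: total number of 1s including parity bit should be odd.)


Number of 1s in data: 9
Parity bit: 0

0


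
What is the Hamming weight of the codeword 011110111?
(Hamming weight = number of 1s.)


Counting 1s in 011110111

7


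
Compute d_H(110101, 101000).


XOR: 011101
Count of 1s: 4

4


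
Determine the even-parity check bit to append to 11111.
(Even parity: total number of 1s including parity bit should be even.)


Number of 1s in data: 5
Parity bit: 1

1


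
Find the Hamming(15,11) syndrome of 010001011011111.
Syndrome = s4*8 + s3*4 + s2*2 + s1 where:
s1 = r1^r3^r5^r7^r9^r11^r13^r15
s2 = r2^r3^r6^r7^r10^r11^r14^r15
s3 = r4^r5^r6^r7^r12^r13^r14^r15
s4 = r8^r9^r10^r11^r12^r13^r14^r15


s1=0, s2=1, s3=1, s4=1

Syndrome = 14 (error at position 14)


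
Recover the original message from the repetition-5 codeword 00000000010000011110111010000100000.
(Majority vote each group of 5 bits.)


Groups: 00000, 00001, 00000, 11110, 11101, 00001, 00000
Majority votes: 0001100

0001100


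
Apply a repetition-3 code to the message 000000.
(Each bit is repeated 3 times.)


Each bit -> 3 copies

000000000000000000


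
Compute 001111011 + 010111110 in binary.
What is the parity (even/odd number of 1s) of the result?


001111011 = 123
010111110 = 190
Sum = 313 = 100111001
1s count = 5

odd parity (5 ones in 100111001)


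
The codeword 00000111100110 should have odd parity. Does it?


Number of 1s: 6

No, parity error (6 ones)


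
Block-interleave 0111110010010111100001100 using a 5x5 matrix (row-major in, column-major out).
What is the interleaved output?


Matrix:
  01111
  10010
  01011
  11000
  01100
Read columns: 0101010111100011110010100

0101010111100011110010100


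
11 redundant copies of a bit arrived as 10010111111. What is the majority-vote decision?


Ones: 8 out of 11
Threshold: 6

1 (8/11 voted 1)


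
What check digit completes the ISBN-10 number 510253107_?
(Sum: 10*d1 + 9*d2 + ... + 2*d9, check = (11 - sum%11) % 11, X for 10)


Weighted sum: 136
136 mod 11 = 4

Check digit: 7


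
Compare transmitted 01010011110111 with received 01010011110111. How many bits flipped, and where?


XOR: 00000000000000

0 errors (received matches sent)


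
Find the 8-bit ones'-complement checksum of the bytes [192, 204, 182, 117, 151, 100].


Sum = 946 mod 256 = 178
Complement = 77

77


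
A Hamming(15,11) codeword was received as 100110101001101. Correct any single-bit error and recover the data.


Syndrome = 0: no error detected

Data: 01011001101 (no errors)
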